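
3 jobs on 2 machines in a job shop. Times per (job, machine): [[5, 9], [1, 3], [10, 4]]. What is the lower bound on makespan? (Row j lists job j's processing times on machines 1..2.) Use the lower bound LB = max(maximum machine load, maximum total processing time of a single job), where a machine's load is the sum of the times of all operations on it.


Machine loads:
  Machine 1: 5 + 1 + 10 = 16
  Machine 2: 9 + 3 + 4 = 16
Max machine load = 16
Job totals:
  Job 1: 14
  Job 2: 4
  Job 3: 14
Max job total = 14
Lower bound = max(16, 14) = 16

16


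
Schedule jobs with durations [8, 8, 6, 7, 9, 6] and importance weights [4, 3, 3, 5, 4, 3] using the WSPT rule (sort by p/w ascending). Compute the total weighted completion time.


Compute p/w ratios and sort ascending (WSPT): [(7, 5), (8, 4), (6, 3), (6, 3), (9, 4), (8, 3)]
Compute weighted completion times:
  Job (p=7,w=5): C=7, w*C=5*7=35
  Job (p=8,w=4): C=15, w*C=4*15=60
  Job (p=6,w=3): C=21, w*C=3*21=63
  Job (p=6,w=3): C=27, w*C=3*27=81
  Job (p=9,w=4): C=36, w*C=4*36=144
  Job (p=8,w=3): C=44, w*C=3*44=132
Total weighted completion time = 515

515


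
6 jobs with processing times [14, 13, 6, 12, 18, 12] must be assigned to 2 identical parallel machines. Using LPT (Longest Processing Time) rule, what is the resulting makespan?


Sort jobs in decreasing order (LPT): [18, 14, 13, 12, 12, 6]
Assign each job to the least loaded machine:
  Machine 1: jobs [18, 12, 6], load = 36
  Machine 2: jobs [14, 13, 12], load = 39
Makespan = max load = 39

39


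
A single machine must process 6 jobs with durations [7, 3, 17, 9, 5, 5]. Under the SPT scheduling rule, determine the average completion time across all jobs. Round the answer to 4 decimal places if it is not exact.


Sort jobs by processing time (SPT order): [3, 5, 5, 7, 9, 17]
Compute completion times sequentially:
  Job 1: processing = 3, completes at 3
  Job 2: processing = 5, completes at 8
  Job 3: processing = 5, completes at 13
  Job 4: processing = 7, completes at 20
  Job 5: processing = 9, completes at 29
  Job 6: processing = 17, completes at 46
Sum of completion times = 119
Average completion time = 119/6 = 19.8333

19.8333


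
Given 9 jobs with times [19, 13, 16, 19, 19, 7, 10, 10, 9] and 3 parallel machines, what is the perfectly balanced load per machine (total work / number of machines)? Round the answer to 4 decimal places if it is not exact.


Total processing time = 19 + 13 + 16 + 19 + 19 + 7 + 10 + 10 + 9 = 122
Number of machines = 3
Ideal balanced load = 122 / 3 = 40.6667

40.6667


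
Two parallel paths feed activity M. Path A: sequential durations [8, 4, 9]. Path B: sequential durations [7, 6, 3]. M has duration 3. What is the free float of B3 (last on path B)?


ES(B3) = sum of predecessors on chain B = 13
EF(B3) = ES + duration = 13 + 3 = 16
Successor of B3 is M. ES(M) = max(sum(A), sum(B)) = max(21, 16) = 21
Free float = ES(successor) - EF(current) = 21 - 16 = 5

5


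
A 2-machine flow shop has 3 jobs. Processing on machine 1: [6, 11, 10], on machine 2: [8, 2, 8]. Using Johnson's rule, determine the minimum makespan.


Apply Johnson's rule:
  Group 1 (a <= b): [(1, 6, 8)]
  Group 2 (a > b): [(3, 10, 8), (2, 11, 2)]
Optimal job order: [1, 3, 2]
Schedule:
  Job 1: M1 done at 6, M2 done at 14
  Job 3: M1 done at 16, M2 done at 24
  Job 2: M1 done at 27, M2 done at 29
Makespan = 29

29


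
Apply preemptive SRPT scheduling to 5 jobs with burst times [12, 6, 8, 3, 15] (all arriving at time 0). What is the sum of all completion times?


Since all jobs arrive at t=0, SRPT equals SPT ordering.
SPT order: [3, 6, 8, 12, 15]
Completion times:
  Job 1: p=3, C=3
  Job 2: p=6, C=9
  Job 3: p=8, C=17
  Job 4: p=12, C=29
  Job 5: p=15, C=44
Total completion time = 3 + 9 + 17 + 29 + 44 = 102

102


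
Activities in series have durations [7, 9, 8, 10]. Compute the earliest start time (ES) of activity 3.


Activity 3 starts after activities 1 through 2 complete.
Predecessor durations: [7, 9]
ES = 7 + 9 = 16

16


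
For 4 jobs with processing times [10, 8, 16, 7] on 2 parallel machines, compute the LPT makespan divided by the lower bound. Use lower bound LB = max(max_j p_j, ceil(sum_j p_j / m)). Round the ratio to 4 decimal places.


LPT order: [16, 10, 8, 7]
Machine loads after assignment: [23, 18]
LPT makespan = 23
Lower bound = max(max_job, ceil(total/2)) = max(16, 21) = 21
Ratio = 23 / 21 = 1.0952

1.0952


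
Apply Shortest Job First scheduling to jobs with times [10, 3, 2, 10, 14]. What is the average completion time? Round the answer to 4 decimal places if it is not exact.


SJF order (ascending): [2, 3, 10, 10, 14]
Completion times:
  Job 1: burst=2, C=2
  Job 2: burst=3, C=5
  Job 3: burst=10, C=15
  Job 4: burst=10, C=25
  Job 5: burst=14, C=39
Average completion = 86/5 = 17.2

17.2


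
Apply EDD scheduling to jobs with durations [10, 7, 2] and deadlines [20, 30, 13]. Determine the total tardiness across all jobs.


Sort by due date (EDD order): [(2, 13), (10, 20), (7, 30)]
Compute completion times and tardiness:
  Job 1: p=2, d=13, C=2, tardiness=max(0,2-13)=0
  Job 2: p=10, d=20, C=12, tardiness=max(0,12-20)=0
  Job 3: p=7, d=30, C=19, tardiness=max(0,19-30)=0
Total tardiness = 0

0


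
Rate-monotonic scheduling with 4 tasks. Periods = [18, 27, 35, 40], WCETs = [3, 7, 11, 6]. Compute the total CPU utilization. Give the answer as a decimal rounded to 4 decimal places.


Compute individual utilizations (exact fractions):
  Task 1: C/T = 3/18 = 1/6 (approx. 0.1667)
  Task 2: C/T = 7/27 (approx. 0.2593)
  Task 3: C/T = 11/35 (approx. 0.3143)
  Task 4: C/T = 6/40 = 3/20 (approx. 0.15)
Total utilization U = 1/6 + 7/27 + 11/35 + 3/20 = 673/756
Rounded to 4 decimal places: U = 0.8902
RM (Liu & Layland) bound for 4 tasks = 0.756828; compare with U = 673/756 (approx. 0.890212)
bound < U <= 1, so the RM sufficient condition is not met (inconclusive; an exact test such as response-time analysis is needed).

0.8902


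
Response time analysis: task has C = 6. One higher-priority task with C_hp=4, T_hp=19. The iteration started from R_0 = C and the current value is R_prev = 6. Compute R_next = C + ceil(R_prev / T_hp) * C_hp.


R_next = C + ceil(R_prev / T_hp) * C_hp
ceil(6 / 19) = ceil(0.3158) = 1
Interference = 1 * 4 = 4
R_next = 6 + 4 = 10

10


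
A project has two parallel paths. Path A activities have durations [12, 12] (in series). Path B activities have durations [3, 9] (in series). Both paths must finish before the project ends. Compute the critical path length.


Path A total = 12 + 12 = 24
Path B total = 3 + 9 = 12
Critical path = longest path = max(24, 12) = 24

24


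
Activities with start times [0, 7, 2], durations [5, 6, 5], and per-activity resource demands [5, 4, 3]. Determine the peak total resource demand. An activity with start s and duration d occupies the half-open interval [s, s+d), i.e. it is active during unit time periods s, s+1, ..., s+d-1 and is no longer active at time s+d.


Each activity i is active on [start_i, start_i + duration_i).
Compute total resource usage per time slot:
  t=0: active resources = [5], total = 5
  t=1: active resources = [5], total = 5
  t=2: active resources = [5, 3], total = 8
  t=3: active resources = [5, 3], total = 8
  t=4: active resources = [5, 3], total = 8
  t=5: active resources = [3], total = 3
  t=6: active resources = [3], total = 3
  t=7: active resources = [4], total = 4
  t=8: active resources = [4], total = 4
  t=9: active resources = [4], total = 4
  t=10: active resources = [4], total = 4
  t=11: active resources = [4], total = 4
  t=12: active resources = [4], total = 4
Peak resource demand = 8

8


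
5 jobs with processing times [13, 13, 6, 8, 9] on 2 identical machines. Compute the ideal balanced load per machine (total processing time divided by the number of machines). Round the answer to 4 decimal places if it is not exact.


Total processing time = 13 + 13 + 6 + 8 + 9 = 49
Number of machines = 2
Ideal balanced load = 49 / 2 = 24.5

24.5


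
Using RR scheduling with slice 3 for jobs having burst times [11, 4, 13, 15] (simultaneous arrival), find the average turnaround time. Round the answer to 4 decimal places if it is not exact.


Time quantum = 3
Execution trace:
  J1 runs 3 units, time = 3
  J2 runs 3 units, time = 6
  J3 runs 3 units, time = 9
  J4 runs 3 units, time = 12
  J1 runs 3 units, time = 15
  J2 runs 1 units, time = 16
  J3 runs 3 units, time = 19
  J4 runs 3 units, time = 22
  J1 runs 3 units, time = 25
  J3 runs 3 units, time = 28
  J4 runs 3 units, time = 31
  J1 runs 2 units, time = 33
  J3 runs 3 units, time = 36
  J4 runs 3 units, time = 39
  J3 runs 1 units, time = 40
  J4 runs 3 units, time = 43
Finish times: [33, 16, 40, 43]
Average turnaround = 132/4 = 33.0

33.0


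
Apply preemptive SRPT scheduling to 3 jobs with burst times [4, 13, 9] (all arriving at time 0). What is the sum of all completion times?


Since all jobs arrive at t=0, SRPT equals SPT ordering.
SPT order: [4, 9, 13]
Completion times:
  Job 1: p=4, C=4
  Job 2: p=9, C=13
  Job 3: p=13, C=26
Total completion time = 4 + 13 + 26 = 43

43


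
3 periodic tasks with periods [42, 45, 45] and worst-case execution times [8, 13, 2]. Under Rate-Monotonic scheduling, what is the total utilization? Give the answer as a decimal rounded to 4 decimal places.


Compute individual utilizations (exact fractions):
  Task 1: C/T = 8/42 = 4/21 (approx. 0.1905)
  Task 2: C/T = 13/45 (approx. 0.2889)
  Task 3: C/T = 2/45 (approx. 0.0444)
Total utilization U = 4/21 + 13/45 + 2/45 = 11/21
Rounded to 4 decimal places: U = 0.5238
RM (Liu & Layland) bound for 3 tasks = 0.779763; compare with U = 11/21 (approx. 0.523810)
U <= bound, so schedulable by RM sufficient condition.

0.5238


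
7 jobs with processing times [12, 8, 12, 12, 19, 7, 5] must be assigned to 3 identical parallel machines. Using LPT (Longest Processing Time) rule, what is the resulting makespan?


Sort jobs in decreasing order (LPT): [19, 12, 12, 12, 8, 7, 5]
Assign each job to the least loaded machine:
  Machine 1: jobs [19, 7], load = 26
  Machine 2: jobs [12, 12], load = 24
  Machine 3: jobs [12, 8, 5], load = 25
Makespan = max load = 26

26


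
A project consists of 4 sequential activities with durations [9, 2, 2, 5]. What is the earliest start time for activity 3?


Activity 3 starts after activities 1 through 2 complete.
Predecessor durations: [9, 2]
ES = 9 + 2 = 11

11


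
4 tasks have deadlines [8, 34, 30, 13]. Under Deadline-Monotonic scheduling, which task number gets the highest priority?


Sort tasks by relative deadline (ascending):
  Task 1: deadline = 8
  Task 4: deadline = 13
  Task 3: deadline = 30
  Task 2: deadline = 34
Priority order (highest first): [1, 4, 3, 2]
Highest priority task = 1

1


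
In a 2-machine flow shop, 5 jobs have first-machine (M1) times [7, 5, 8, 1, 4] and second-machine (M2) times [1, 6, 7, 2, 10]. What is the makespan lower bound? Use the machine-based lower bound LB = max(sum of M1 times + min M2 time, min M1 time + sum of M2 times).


LB1 = sum(M1 times) + min(M2 times) = 25 + 1 = 26
LB2 = min(M1 times) + sum(M2 times) = 1 + 26 = 27
Lower bound = max(LB1, LB2) = max(26, 27) = 27

27


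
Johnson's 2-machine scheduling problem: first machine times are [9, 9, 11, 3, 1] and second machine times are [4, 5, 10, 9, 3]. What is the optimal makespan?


Apply Johnson's rule:
  Group 1 (a <= b): [(5, 1, 3), (4, 3, 9)]
  Group 2 (a > b): [(3, 11, 10), (2, 9, 5), (1, 9, 4)]
Optimal job order: [5, 4, 3, 2, 1]
Schedule:
  Job 5: M1 done at 1, M2 done at 4
  Job 4: M1 done at 4, M2 done at 13
  Job 3: M1 done at 15, M2 done at 25
  Job 2: M1 done at 24, M2 done at 30
  Job 1: M1 done at 33, M2 done at 37
Makespan = 37

37


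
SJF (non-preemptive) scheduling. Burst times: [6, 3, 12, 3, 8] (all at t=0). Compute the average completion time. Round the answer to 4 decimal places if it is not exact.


SJF order (ascending): [3, 3, 6, 8, 12]
Completion times:
  Job 1: burst=3, C=3
  Job 2: burst=3, C=6
  Job 3: burst=6, C=12
  Job 4: burst=8, C=20
  Job 5: burst=12, C=32
Average completion = 73/5 = 14.6

14.6


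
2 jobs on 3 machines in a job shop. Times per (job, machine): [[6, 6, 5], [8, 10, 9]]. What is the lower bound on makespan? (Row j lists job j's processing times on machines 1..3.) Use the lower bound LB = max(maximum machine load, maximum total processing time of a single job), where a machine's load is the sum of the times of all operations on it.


Machine loads:
  Machine 1: 6 + 8 = 14
  Machine 2: 6 + 10 = 16
  Machine 3: 5 + 9 = 14
Max machine load = 16
Job totals:
  Job 1: 17
  Job 2: 27
Max job total = 27
Lower bound = max(16, 27) = 27

27


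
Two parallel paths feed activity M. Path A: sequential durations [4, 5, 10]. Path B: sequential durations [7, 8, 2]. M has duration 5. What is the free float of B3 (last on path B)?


ES(B3) = sum of predecessors on chain B = 15
EF(B3) = ES + duration = 15 + 2 = 17
Successor of B3 is M. ES(M) = max(sum(A), sum(B)) = max(19, 17) = 19
Free float = ES(successor) - EF(current) = 19 - 17 = 2

2


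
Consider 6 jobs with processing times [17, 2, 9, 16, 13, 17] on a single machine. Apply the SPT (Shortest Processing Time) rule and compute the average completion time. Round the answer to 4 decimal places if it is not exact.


Sort jobs by processing time (SPT order): [2, 9, 13, 16, 17, 17]
Compute completion times sequentially:
  Job 1: processing = 2, completes at 2
  Job 2: processing = 9, completes at 11
  Job 3: processing = 13, completes at 24
  Job 4: processing = 16, completes at 40
  Job 5: processing = 17, completes at 57
  Job 6: processing = 17, completes at 74
Sum of completion times = 208
Average completion time = 208/6 = 34.6667

34.6667


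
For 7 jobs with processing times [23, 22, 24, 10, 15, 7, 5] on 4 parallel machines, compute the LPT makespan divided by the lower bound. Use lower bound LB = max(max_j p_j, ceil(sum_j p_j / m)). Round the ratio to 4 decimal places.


LPT order: [24, 23, 22, 15, 10, 7, 5]
Machine loads after assignment: [24, 28, 29, 25]
LPT makespan = 29
Lower bound = max(max_job, ceil(total/4)) = max(24, 27) = 27
Ratio = 29 / 27 = 1.0741

1.0741


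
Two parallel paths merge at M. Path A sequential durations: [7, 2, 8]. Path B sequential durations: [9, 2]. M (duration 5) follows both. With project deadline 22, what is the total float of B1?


Forward pass: ES(B1) = sum of predecessors on chain B = 0
EF = ES + duration = 0 + 9 = 9
Backward pass: LF(M) = deadline = 22; LS(M) = 22 - 5 = 17
LF(B1) = LS(M) - sum(successors on chain B) = 17 - 2 = 15
LS = LF - duration = 15 - 9 = 6
Total float = LS - ES = 6 - 0 = 6

6


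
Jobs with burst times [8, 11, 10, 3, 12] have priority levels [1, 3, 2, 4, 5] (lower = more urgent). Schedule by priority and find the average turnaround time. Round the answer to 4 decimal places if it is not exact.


Sort by priority (ascending = highest first):
Order: [(1, 8), (2, 10), (3, 11), (4, 3), (5, 12)]
Completion times:
  Priority 1, burst=8, C=8
  Priority 2, burst=10, C=18
  Priority 3, burst=11, C=29
  Priority 4, burst=3, C=32
  Priority 5, burst=12, C=44
Average turnaround = 131/5 = 26.2

26.2


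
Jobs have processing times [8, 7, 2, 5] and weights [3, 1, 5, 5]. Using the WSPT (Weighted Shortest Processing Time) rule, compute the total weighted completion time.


Compute p/w ratios and sort ascending (WSPT): [(2, 5), (5, 5), (8, 3), (7, 1)]
Compute weighted completion times:
  Job (p=2,w=5): C=2, w*C=5*2=10
  Job (p=5,w=5): C=7, w*C=5*7=35
  Job (p=8,w=3): C=15, w*C=3*15=45
  Job (p=7,w=1): C=22, w*C=1*22=22
Total weighted completion time = 112

112


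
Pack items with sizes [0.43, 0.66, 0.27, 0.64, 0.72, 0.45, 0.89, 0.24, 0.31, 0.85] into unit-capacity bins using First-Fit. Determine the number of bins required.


Place items sequentially using First-Fit:
  Item 0.43 -> new Bin 1
  Item 0.66 -> new Bin 2
  Item 0.27 -> Bin 1 (now 0.7)
  Item 0.64 -> new Bin 3
  Item 0.72 -> new Bin 4
  Item 0.45 -> new Bin 5
  Item 0.89 -> new Bin 6
  Item 0.24 -> Bin 1 (now 0.94)
  Item 0.31 -> Bin 2 (now 0.97)
  Item 0.85 -> new Bin 7
Total bins used = 7

7


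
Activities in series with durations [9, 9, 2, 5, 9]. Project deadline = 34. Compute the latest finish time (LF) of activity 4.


LF(activity 4) = deadline - sum of successor durations
Successors: activities 5 through 5 with durations [9]
Sum of successor durations = 9
LF = 34 - 9 = 25

25


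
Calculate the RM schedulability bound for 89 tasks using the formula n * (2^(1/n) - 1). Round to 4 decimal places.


Compute 2^(1/89) = 1.0078185773
Subtract 1: 1.0078185773 - 1 = 0.0078185773
Multiply by n: 89 * 0.0078185773 = 0.6958533797
Round to 4 dp: 0.6959

0.6959


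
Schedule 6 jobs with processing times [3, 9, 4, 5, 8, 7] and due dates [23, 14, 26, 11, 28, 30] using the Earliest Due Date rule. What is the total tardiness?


Sort by due date (EDD order): [(5, 11), (9, 14), (3, 23), (4, 26), (8, 28), (7, 30)]
Compute completion times and tardiness:
  Job 1: p=5, d=11, C=5, tardiness=max(0,5-11)=0
  Job 2: p=9, d=14, C=14, tardiness=max(0,14-14)=0
  Job 3: p=3, d=23, C=17, tardiness=max(0,17-23)=0
  Job 4: p=4, d=26, C=21, tardiness=max(0,21-26)=0
  Job 5: p=8, d=28, C=29, tardiness=max(0,29-28)=1
  Job 6: p=7, d=30, C=36, tardiness=max(0,36-30)=6
Total tardiness = 7

7


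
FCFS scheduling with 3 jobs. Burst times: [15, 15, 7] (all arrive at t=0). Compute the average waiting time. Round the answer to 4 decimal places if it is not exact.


FCFS order (as given): [15, 15, 7]
Waiting times:
  Job 1: wait = 0
  Job 2: wait = 15
  Job 3: wait = 30
Sum of waiting times = 45
Average waiting time = 45/3 = 15.0

15.0


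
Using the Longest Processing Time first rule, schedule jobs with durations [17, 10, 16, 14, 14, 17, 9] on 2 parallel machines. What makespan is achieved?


Sort jobs in decreasing order (LPT): [17, 17, 16, 14, 14, 10, 9]
Assign each job to the least loaded machine:
  Machine 1: jobs [17, 16, 10, 9], load = 52
  Machine 2: jobs [17, 14, 14], load = 45
Makespan = max load = 52

52


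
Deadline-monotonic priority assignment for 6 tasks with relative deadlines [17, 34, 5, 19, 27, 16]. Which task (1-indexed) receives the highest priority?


Sort tasks by relative deadline (ascending):
  Task 3: deadline = 5
  Task 6: deadline = 16
  Task 1: deadline = 17
  Task 4: deadline = 19
  Task 5: deadline = 27
  Task 2: deadline = 34
Priority order (highest first): [3, 6, 1, 4, 5, 2]
Highest priority task = 3

3


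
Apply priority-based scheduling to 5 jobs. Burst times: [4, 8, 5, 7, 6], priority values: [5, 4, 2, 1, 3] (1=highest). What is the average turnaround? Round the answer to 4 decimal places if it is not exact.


Sort by priority (ascending = highest first):
Order: [(1, 7), (2, 5), (3, 6), (4, 8), (5, 4)]
Completion times:
  Priority 1, burst=7, C=7
  Priority 2, burst=5, C=12
  Priority 3, burst=6, C=18
  Priority 4, burst=8, C=26
  Priority 5, burst=4, C=30
Average turnaround = 93/5 = 18.6

18.6


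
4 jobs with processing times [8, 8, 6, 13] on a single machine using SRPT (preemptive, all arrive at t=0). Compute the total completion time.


Since all jobs arrive at t=0, SRPT equals SPT ordering.
SPT order: [6, 8, 8, 13]
Completion times:
  Job 1: p=6, C=6
  Job 2: p=8, C=14
  Job 3: p=8, C=22
  Job 4: p=13, C=35
Total completion time = 6 + 14 + 22 + 35 = 77

77


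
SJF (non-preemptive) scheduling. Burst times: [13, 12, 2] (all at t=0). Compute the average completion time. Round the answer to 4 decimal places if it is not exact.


SJF order (ascending): [2, 12, 13]
Completion times:
  Job 1: burst=2, C=2
  Job 2: burst=12, C=14
  Job 3: burst=13, C=27
Average completion = 43/3 = 14.3333

14.3333


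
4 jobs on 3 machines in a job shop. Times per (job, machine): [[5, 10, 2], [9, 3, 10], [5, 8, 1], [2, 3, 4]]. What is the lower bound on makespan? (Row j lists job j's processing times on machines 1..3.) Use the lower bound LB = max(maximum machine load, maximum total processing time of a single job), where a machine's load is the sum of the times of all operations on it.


Machine loads:
  Machine 1: 5 + 9 + 5 + 2 = 21
  Machine 2: 10 + 3 + 8 + 3 = 24
  Machine 3: 2 + 10 + 1 + 4 = 17
Max machine load = 24
Job totals:
  Job 1: 17
  Job 2: 22
  Job 3: 14
  Job 4: 9
Max job total = 22
Lower bound = max(24, 22) = 24

24


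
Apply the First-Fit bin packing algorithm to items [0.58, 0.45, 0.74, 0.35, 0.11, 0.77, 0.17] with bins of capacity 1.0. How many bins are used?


Place items sequentially using First-Fit:
  Item 0.58 -> new Bin 1
  Item 0.45 -> new Bin 2
  Item 0.74 -> new Bin 3
  Item 0.35 -> Bin 1 (now 0.93)
  Item 0.11 -> Bin 2 (now 0.56)
  Item 0.77 -> new Bin 4
  Item 0.17 -> Bin 2 (now 0.73)
Total bins used = 4

4


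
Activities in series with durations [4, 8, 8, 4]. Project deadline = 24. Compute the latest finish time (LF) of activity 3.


LF(activity 3) = deadline - sum of successor durations
Successors: activities 4 through 4 with durations [4]
Sum of successor durations = 4
LF = 24 - 4 = 20

20


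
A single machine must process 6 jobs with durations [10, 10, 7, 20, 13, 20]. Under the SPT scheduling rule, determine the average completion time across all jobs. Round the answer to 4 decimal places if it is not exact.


Sort jobs by processing time (SPT order): [7, 10, 10, 13, 20, 20]
Compute completion times sequentially:
  Job 1: processing = 7, completes at 7
  Job 2: processing = 10, completes at 17
  Job 3: processing = 10, completes at 27
  Job 4: processing = 13, completes at 40
  Job 5: processing = 20, completes at 60
  Job 6: processing = 20, completes at 80
Sum of completion times = 231
Average completion time = 231/6 = 38.5

38.5


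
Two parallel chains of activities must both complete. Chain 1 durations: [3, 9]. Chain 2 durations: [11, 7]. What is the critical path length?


Path A total = 3 + 9 = 12
Path B total = 11 + 7 = 18
Critical path = longest path = max(12, 18) = 18

18


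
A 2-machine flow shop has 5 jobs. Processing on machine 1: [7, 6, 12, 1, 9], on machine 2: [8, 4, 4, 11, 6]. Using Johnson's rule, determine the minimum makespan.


Apply Johnson's rule:
  Group 1 (a <= b): [(4, 1, 11), (1, 7, 8)]
  Group 2 (a > b): [(5, 9, 6), (2, 6, 4), (3, 12, 4)]
Optimal job order: [4, 1, 5, 2, 3]
Schedule:
  Job 4: M1 done at 1, M2 done at 12
  Job 1: M1 done at 8, M2 done at 20
  Job 5: M1 done at 17, M2 done at 26
  Job 2: M1 done at 23, M2 done at 30
  Job 3: M1 done at 35, M2 done at 39
Makespan = 39

39


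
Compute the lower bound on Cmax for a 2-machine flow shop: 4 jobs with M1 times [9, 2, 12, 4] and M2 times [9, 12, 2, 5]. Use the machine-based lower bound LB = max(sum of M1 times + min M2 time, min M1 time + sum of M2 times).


LB1 = sum(M1 times) + min(M2 times) = 27 + 2 = 29
LB2 = min(M1 times) + sum(M2 times) = 2 + 28 = 30
Lower bound = max(LB1, LB2) = max(29, 30) = 30

30


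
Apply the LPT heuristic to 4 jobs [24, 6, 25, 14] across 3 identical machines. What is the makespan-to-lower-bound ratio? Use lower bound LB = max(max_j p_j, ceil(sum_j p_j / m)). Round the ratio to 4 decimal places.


LPT order: [25, 24, 14, 6]
Machine loads after assignment: [25, 24, 20]
LPT makespan = 25
Lower bound = max(max_job, ceil(total/3)) = max(25, 23) = 25
Ratio = 25 / 25 = 1.0

1.0


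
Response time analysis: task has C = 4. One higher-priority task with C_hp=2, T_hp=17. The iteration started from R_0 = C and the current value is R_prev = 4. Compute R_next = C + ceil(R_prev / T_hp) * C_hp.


R_next = C + ceil(R_prev / T_hp) * C_hp
ceil(4 / 17) = ceil(0.2353) = 1
Interference = 1 * 2 = 2
R_next = 4 + 2 = 6

6


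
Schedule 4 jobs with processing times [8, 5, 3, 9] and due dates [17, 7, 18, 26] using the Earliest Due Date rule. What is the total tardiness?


Sort by due date (EDD order): [(5, 7), (8, 17), (3, 18), (9, 26)]
Compute completion times and tardiness:
  Job 1: p=5, d=7, C=5, tardiness=max(0,5-7)=0
  Job 2: p=8, d=17, C=13, tardiness=max(0,13-17)=0
  Job 3: p=3, d=18, C=16, tardiness=max(0,16-18)=0
  Job 4: p=9, d=26, C=25, tardiness=max(0,25-26)=0
Total tardiness = 0

0


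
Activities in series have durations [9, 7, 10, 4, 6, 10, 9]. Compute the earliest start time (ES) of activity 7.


Activity 7 starts after activities 1 through 6 complete.
Predecessor durations: [9, 7, 10, 4, 6, 10]
ES = 9 + 7 + 10 + 4 + 6 + 10 = 46

46


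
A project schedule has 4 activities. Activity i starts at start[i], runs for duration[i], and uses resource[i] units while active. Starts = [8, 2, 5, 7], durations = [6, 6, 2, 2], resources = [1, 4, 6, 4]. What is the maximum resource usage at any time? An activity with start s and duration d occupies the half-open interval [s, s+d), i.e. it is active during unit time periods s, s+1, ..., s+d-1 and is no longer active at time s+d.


Each activity i is active on [start_i, start_i + duration_i).
Compute total resource usage per time slot:
  t=0: active resources = [], total = 0
  t=1: active resources = [], total = 0
  t=2: active resources = [4], total = 4
  t=3: active resources = [4], total = 4
  t=4: active resources = [4], total = 4
  t=5: active resources = [4, 6], total = 10
  t=6: active resources = [4, 6], total = 10
  t=7: active resources = [4, 4], total = 8
  t=8: active resources = [1, 4], total = 5
  t=9: active resources = [1], total = 1
  t=10: active resources = [1], total = 1
  t=11: active resources = [1], total = 1
  t=12: active resources = [1], total = 1
  t=13: active resources = [1], total = 1
Peak resource demand = 10

10


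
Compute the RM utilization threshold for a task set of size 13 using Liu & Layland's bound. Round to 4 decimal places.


Compute 2^(1/13) = 1.0547660765
Subtract 1: 1.0547660765 - 1 = 0.0547660765
Multiply by n: 13 * 0.0547660765 = 0.7119589945
Round to 4 dp: 0.7120

0.7120


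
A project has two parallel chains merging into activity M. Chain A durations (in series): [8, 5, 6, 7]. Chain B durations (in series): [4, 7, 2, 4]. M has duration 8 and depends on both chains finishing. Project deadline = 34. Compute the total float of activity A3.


Forward pass: ES(A3) = sum of predecessors on chain A = 13
EF = ES + duration = 13 + 6 = 19
Backward pass: LF(M) = deadline = 34; LS(M) = 34 - 8 = 26
LF(A3) = LS(M) - sum(successors on chain A) = 26 - 7 = 19
LS = LF - duration = 19 - 6 = 13
Total float = LS - ES = 13 - 13 = 0

0


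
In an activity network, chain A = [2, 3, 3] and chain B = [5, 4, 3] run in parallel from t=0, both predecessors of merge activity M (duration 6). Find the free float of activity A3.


ES(A3) = sum of predecessors on chain A = 5
EF(A3) = ES + duration = 5 + 3 = 8
Successor of A3 is M. ES(M) = max(sum(A), sum(B)) = max(8, 12) = 12
Free float = ES(successor) - EF(current) = 12 - 8 = 4

4


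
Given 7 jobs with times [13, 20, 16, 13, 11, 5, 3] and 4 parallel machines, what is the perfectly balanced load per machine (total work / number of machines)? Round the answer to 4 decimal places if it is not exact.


Total processing time = 13 + 20 + 16 + 13 + 11 + 5 + 3 = 81
Number of machines = 4
Ideal balanced load = 81 / 4 = 20.25

20.25


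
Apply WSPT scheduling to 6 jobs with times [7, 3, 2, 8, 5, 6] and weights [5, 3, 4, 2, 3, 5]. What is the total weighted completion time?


Compute p/w ratios and sort ascending (WSPT): [(2, 4), (3, 3), (6, 5), (7, 5), (5, 3), (8, 2)]
Compute weighted completion times:
  Job (p=2,w=4): C=2, w*C=4*2=8
  Job (p=3,w=3): C=5, w*C=3*5=15
  Job (p=6,w=5): C=11, w*C=5*11=55
  Job (p=7,w=5): C=18, w*C=5*18=90
  Job (p=5,w=3): C=23, w*C=3*23=69
  Job (p=8,w=2): C=31, w*C=2*31=62
Total weighted completion time = 299

299


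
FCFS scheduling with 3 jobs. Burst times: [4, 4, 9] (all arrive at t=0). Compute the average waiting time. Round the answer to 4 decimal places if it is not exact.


FCFS order (as given): [4, 4, 9]
Waiting times:
  Job 1: wait = 0
  Job 2: wait = 4
  Job 3: wait = 8
Sum of waiting times = 12
Average waiting time = 12/3 = 4.0

4.0


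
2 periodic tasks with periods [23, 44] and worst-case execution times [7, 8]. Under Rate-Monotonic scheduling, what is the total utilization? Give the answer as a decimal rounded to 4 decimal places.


Compute individual utilizations (exact fractions):
  Task 1: C/T = 7/23 (approx. 0.3043)
  Task 2: C/T = 8/44 = 2/11 (approx. 0.1818)
Total utilization U = 7/23 + 2/11 = 123/253
Rounded to 4 decimal places: U = 0.4862
RM (Liu & Layland) bound for 2 tasks = 0.828427; compare with U = 123/253 (approx. 0.486166)
U <= bound, so schedulable by RM sufficient condition.

0.4862


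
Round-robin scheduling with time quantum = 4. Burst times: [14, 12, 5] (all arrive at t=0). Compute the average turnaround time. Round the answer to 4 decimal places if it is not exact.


Time quantum = 4
Execution trace:
  J1 runs 4 units, time = 4
  J2 runs 4 units, time = 8
  J3 runs 4 units, time = 12
  J1 runs 4 units, time = 16
  J2 runs 4 units, time = 20
  J3 runs 1 units, time = 21
  J1 runs 4 units, time = 25
  J2 runs 4 units, time = 29
  J1 runs 2 units, time = 31
Finish times: [31, 29, 21]
Average turnaround = 81/3 = 27.0

27.0


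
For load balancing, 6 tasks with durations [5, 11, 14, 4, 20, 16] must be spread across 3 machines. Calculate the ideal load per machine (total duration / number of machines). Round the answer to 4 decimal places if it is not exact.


Total processing time = 5 + 11 + 14 + 4 + 20 + 16 = 70
Number of machines = 3
Ideal balanced load = 70 / 3 = 23.3333

23.3333


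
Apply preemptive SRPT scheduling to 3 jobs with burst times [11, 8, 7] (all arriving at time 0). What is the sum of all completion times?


Since all jobs arrive at t=0, SRPT equals SPT ordering.
SPT order: [7, 8, 11]
Completion times:
  Job 1: p=7, C=7
  Job 2: p=8, C=15
  Job 3: p=11, C=26
Total completion time = 7 + 15 + 26 = 48

48


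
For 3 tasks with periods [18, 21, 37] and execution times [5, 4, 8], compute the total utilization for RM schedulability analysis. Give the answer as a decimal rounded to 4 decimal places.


Compute individual utilizations (exact fractions):
  Task 1: C/T = 5/18 (approx. 0.2778)
  Task 2: C/T = 4/21 (approx. 0.1905)
  Task 3: C/T = 8/37 (approx. 0.2162)
Total utilization U = 5/18 + 4/21 + 8/37 = 3191/4662
Rounded to 4 decimal places: U = 0.6845
RM (Liu & Layland) bound for 3 tasks = 0.779763; compare with U = 3191/4662 (approx. 0.684470)
U <= bound, so schedulable by RM sufficient condition.

0.6845


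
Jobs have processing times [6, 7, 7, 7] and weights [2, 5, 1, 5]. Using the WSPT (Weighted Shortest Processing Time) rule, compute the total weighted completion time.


Compute p/w ratios and sort ascending (WSPT): [(7, 5), (7, 5), (6, 2), (7, 1)]
Compute weighted completion times:
  Job (p=7,w=5): C=7, w*C=5*7=35
  Job (p=7,w=5): C=14, w*C=5*14=70
  Job (p=6,w=2): C=20, w*C=2*20=40
  Job (p=7,w=1): C=27, w*C=1*27=27
Total weighted completion time = 172

172


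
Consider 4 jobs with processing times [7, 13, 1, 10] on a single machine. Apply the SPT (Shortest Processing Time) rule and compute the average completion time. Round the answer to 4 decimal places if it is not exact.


Sort jobs by processing time (SPT order): [1, 7, 10, 13]
Compute completion times sequentially:
  Job 1: processing = 1, completes at 1
  Job 2: processing = 7, completes at 8
  Job 3: processing = 10, completes at 18
  Job 4: processing = 13, completes at 31
Sum of completion times = 58
Average completion time = 58/4 = 14.5

14.5


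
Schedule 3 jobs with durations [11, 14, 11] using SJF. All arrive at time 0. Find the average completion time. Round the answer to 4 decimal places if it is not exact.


SJF order (ascending): [11, 11, 14]
Completion times:
  Job 1: burst=11, C=11
  Job 2: burst=11, C=22
  Job 3: burst=14, C=36
Average completion = 69/3 = 23.0

23.0


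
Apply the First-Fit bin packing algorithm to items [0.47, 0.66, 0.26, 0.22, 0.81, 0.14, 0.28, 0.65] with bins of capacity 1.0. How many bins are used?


Place items sequentially using First-Fit:
  Item 0.47 -> new Bin 1
  Item 0.66 -> new Bin 2
  Item 0.26 -> Bin 1 (now 0.73)
  Item 0.22 -> Bin 1 (now 0.95)
  Item 0.81 -> new Bin 3
  Item 0.14 -> Bin 2 (now 0.8)
  Item 0.28 -> new Bin 4
  Item 0.65 -> Bin 4 (now 0.93)
Total bins used = 4

4


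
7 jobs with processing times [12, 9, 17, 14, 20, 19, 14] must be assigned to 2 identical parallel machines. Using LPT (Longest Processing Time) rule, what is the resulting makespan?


Sort jobs in decreasing order (LPT): [20, 19, 17, 14, 14, 12, 9]
Assign each job to the least loaded machine:
  Machine 1: jobs [20, 14, 14, 9], load = 57
  Machine 2: jobs [19, 17, 12], load = 48
Makespan = max load = 57

57


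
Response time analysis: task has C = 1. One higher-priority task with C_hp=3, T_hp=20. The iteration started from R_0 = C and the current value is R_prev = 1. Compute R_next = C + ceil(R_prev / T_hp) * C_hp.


R_next = C + ceil(R_prev / T_hp) * C_hp
ceil(1 / 20) = ceil(0.05) = 1
Interference = 1 * 3 = 3
R_next = 1 + 3 = 4

4


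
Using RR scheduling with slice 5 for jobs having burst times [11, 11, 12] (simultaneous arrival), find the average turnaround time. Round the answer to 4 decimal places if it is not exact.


Time quantum = 5
Execution trace:
  J1 runs 5 units, time = 5
  J2 runs 5 units, time = 10
  J3 runs 5 units, time = 15
  J1 runs 5 units, time = 20
  J2 runs 5 units, time = 25
  J3 runs 5 units, time = 30
  J1 runs 1 units, time = 31
  J2 runs 1 units, time = 32
  J3 runs 2 units, time = 34
Finish times: [31, 32, 34]
Average turnaround = 97/3 = 32.3333

32.3333


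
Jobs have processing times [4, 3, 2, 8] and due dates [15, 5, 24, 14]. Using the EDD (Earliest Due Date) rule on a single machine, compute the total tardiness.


Sort by due date (EDD order): [(3, 5), (8, 14), (4, 15), (2, 24)]
Compute completion times and tardiness:
  Job 1: p=3, d=5, C=3, tardiness=max(0,3-5)=0
  Job 2: p=8, d=14, C=11, tardiness=max(0,11-14)=0
  Job 3: p=4, d=15, C=15, tardiness=max(0,15-15)=0
  Job 4: p=2, d=24, C=17, tardiness=max(0,17-24)=0
Total tardiness = 0

0


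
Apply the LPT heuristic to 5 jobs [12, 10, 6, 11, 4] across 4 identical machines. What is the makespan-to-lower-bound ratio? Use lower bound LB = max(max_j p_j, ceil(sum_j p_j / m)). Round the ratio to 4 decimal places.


LPT order: [12, 11, 10, 6, 4]
Machine loads after assignment: [12, 11, 10, 10]
LPT makespan = 12
Lower bound = max(max_job, ceil(total/4)) = max(12, 11) = 12
Ratio = 12 / 12 = 1.0

1.0


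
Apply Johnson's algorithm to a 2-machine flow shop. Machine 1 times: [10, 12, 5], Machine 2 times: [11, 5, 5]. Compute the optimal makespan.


Apply Johnson's rule:
  Group 1 (a <= b): [(3, 5, 5), (1, 10, 11)]
  Group 2 (a > b): [(2, 12, 5)]
Optimal job order: [3, 1, 2]
Schedule:
  Job 3: M1 done at 5, M2 done at 10
  Job 1: M1 done at 15, M2 done at 26
  Job 2: M1 done at 27, M2 done at 32
Makespan = 32

32


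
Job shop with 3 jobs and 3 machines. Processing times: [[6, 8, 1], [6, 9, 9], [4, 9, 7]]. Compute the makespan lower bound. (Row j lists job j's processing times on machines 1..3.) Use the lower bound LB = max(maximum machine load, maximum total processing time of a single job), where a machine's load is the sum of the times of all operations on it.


Machine loads:
  Machine 1: 6 + 6 + 4 = 16
  Machine 2: 8 + 9 + 9 = 26
  Machine 3: 1 + 9 + 7 = 17
Max machine load = 26
Job totals:
  Job 1: 15
  Job 2: 24
  Job 3: 20
Max job total = 24
Lower bound = max(26, 24) = 26

26


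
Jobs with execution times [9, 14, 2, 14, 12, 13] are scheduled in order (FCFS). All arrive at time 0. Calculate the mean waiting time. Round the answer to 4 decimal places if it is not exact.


FCFS order (as given): [9, 14, 2, 14, 12, 13]
Waiting times:
  Job 1: wait = 0
  Job 2: wait = 9
  Job 3: wait = 23
  Job 4: wait = 25
  Job 5: wait = 39
  Job 6: wait = 51
Sum of waiting times = 147
Average waiting time = 147/6 = 24.5

24.5


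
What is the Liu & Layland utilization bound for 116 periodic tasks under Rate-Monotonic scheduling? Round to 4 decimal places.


Compute 2^(1/116) = 1.0059932951
Subtract 1: 1.0059932951 - 1 = 0.0059932951
Multiply by n: 116 * 0.0059932951 = 0.6952222316
Round to 4 dp: 0.6952

0.6952


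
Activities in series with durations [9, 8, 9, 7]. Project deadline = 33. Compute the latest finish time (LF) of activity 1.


LF(activity 1) = deadline - sum of successor durations
Successors: activities 2 through 4 with durations [8, 9, 7]
Sum of successor durations = 24
LF = 33 - 24 = 9

9


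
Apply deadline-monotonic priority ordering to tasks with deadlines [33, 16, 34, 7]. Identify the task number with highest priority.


Sort tasks by relative deadline (ascending):
  Task 4: deadline = 7
  Task 2: deadline = 16
  Task 1: deadline = 33
  Task 3: deadline = 34
Priority order (highest first): [4, 2, 1, 3]
Highest priority task = 4

4


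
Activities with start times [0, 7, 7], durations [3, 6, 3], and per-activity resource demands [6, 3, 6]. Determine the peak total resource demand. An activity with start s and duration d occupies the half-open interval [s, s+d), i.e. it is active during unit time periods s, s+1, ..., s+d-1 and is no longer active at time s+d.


Each activity i is active on [start_i, start_i + duration_i).
Compute total resource usage per time slot:
  t=0: active resources = [6], total = 6
  t=1: active resources = [6], total = 6
  t=2: active resources = [6], total = 6
  t=3: active resources = [], total = 0
  t=4: active resources = [], total = 0
  t=5: active resources = [], total = 0
  t=6: active resources = [], total = 0
  t=7: active resources = [3, 6], total = 9
  t=8: active resources = [3, 6], total = 9
  t=9: active resources = [3, 6], total = 9
  t=10: active resources = [3], total = 3
  t=11: active resources = [3], total = 3
  t=12: active resources = [3], total = 3
Peak resource demand = 9

9


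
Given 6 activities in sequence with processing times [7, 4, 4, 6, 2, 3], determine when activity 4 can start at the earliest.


Activity 4 starts after activities 1 through 3 complete.
Predecessor durations: [7, 4, 4]
ES = 7 + 4 + 4 = 15

15


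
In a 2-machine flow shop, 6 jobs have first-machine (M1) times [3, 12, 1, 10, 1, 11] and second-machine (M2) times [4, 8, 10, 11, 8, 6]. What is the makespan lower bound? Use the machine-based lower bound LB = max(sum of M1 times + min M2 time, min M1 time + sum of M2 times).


LB1 = sum(M1 times) + min(M2 times) = 38 + 4 = 42
LB2 = min(M1 times) + sum(M2 times) = 1 + 47 = 48
Lower bound = max(LB1, LB2) = max(42, 48) = 48

48


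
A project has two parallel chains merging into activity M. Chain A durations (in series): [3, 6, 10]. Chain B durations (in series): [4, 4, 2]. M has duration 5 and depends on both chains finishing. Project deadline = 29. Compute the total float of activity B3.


Forward pass: ES(B3) = sum of predecessors on chain B = 8
EF = ES + duration = 8 + 2 = 10
Backward pass: LF(M) = deadline = 29; LS(M) = 29 - 5 = 24
LF(B3) = LS(M) - sum(successors on chain B) = 24 - 0 = 24
LS = LF - duration = 24 - 2 = 22
Total float = LS - ES = 22 - 8 = 14

14


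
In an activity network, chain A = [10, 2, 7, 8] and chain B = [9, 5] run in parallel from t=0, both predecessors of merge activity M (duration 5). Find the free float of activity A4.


ES(A4) = sum of predecessors on chain A = 19
EF(A4) = ES + duration = 19 + 8 = 27
Successor of A4 is M. ES(M) = max(sum(A), sum(B)) = max(27, 14) = 27
Free float = ES(successor) - EF(current) = 27 - 27 = 0

0


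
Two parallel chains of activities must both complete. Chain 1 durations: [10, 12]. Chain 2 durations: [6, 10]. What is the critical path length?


Path A total = 10 + 12 = 22
Path B total = 6 + 10 = 16
Critical path = longest path = max(22, 16) = 22

22


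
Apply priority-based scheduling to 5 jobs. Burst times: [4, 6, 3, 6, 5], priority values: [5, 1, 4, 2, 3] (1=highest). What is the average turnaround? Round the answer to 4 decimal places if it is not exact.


Sort by priority (ascending = highest first):
Order: [(1, 6), (2, 6), (3, 5), (4, 3), (5, 4)]
Completion times:
  Priority 1, burst=6, C=6
  Priority 2, burst=6, C=12
  Priority 3, burst=5, C=17
  Priority 4, burst=3, C=20
  Priority 5, burst=4, C=24
Average turnaround = 79/5 = 15.8

15.8
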